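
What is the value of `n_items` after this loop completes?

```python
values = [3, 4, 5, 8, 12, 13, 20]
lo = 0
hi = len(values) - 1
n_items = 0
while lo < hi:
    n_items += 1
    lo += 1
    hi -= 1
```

Iterations until pointers meet (list length 7)
`n_items` takes the values: 0 → 1 → 2 → 3

Answer: 3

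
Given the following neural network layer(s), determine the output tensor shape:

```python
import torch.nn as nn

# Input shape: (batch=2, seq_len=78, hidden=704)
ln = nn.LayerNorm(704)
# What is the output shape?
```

Input: (2, 78, 704) -> Output: (2, 78, 704)

Answer: (2, 78, 704)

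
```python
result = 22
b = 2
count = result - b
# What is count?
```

Trace:
`result = 22` → result = 22
`b = 2` → b = 2
`count = result - b` → count = 20
So count = 20

Answer: 20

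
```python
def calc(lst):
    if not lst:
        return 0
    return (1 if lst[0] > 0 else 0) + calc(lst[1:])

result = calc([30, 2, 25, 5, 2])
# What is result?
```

Count of positive elements in [30, 2, 25, 5, 2] = 5

Answer: 5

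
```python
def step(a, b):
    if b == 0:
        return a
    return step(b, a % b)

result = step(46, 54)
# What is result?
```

step(46, 54) -> step(54, 46) -> step(46, 8) -> step(8, 6) -> step(6, 2) -> step(2, 0) -> 2

Answer: 2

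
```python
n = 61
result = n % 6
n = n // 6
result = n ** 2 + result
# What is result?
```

Trace:
`n = 61` → n = 61
`result = n % 6` → result = 1
`n = n // 6` → n = 10
`result = n ** 2 + result` → result = 101
So result = 101

Answer: 101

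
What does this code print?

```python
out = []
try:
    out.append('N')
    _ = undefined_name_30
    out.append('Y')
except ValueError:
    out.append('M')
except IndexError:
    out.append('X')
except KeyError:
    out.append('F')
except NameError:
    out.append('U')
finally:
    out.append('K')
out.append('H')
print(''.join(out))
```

Execution trace: 'N' (try body) → 'U' (except NameError) → 'K' (finally) → 'H' (after the try/except). Output: NUKH

Answer: NUKH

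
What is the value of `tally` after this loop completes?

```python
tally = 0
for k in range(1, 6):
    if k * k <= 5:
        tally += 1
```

Count numbers where k² ≤ 5
`tally` takes the values: 0 → 1 → 2

Answer: 2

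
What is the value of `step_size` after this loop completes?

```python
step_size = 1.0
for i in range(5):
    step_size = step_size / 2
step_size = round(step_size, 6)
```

Halving LR 5 times: 1 / 2^5
`step_size` takes the values: 1.0 → 0.5 → 0.25 → 0.125 → 0.0625 → 0.03125

Answer: 0.03125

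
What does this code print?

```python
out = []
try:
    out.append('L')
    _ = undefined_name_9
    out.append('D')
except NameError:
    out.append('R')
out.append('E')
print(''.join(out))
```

Execution trace: 'L' (try body) → 'R' (except NameError) → 'E' (after the try/except). Output: LRE

Answer: LRE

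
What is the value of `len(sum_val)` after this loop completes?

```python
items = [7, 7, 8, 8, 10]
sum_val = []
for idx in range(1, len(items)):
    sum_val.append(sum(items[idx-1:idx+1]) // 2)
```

Number of 2-element averages
`sum_val` takes the values: [] → [7] → [7, 7] → [7, 7, 8] → [7, 7, 8, 9]
So `len(sum_val)` = 4

Answer: 4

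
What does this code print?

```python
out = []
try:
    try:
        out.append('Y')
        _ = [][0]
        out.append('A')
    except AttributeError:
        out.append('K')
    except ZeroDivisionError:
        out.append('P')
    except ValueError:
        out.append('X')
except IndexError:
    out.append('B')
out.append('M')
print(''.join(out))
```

Execution trace: 'Y' (try body) → 'B' (outer except IndexError) → 'M' (after the try/except). Output: YBM

Answer: YBM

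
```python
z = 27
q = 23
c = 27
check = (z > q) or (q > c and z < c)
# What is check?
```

Trace:
`z = 27` → z = 27
`q = 23` → q = 23
`c = 27` → c = 27
`check = (z > q) or (q > c and z < c)` → check = True
So check = True

Answer: True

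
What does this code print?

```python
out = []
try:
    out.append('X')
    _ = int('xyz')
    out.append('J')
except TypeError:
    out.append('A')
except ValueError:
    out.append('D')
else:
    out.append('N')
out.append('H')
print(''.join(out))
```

Execution trace: 'X' (try body) → 'D' (except ValueError) → 'H' (after the try/except). Output: XDH

Answer: XDH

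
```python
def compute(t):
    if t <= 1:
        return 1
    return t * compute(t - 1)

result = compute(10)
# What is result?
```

compute(10) = 10 * 9 * 8 * 7 * 6 * 5 * 4 * 3 * 2 * 1 = 3628800

Answer: 3628800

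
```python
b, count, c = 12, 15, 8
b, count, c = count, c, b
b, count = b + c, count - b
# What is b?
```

Trace:
`b, count, c = 12, 15, 8` → b = 12; count = 15; c = 8
`b, count, c = count, c, b` → b = 15; count = 8; c = 12
`b, count = b + c, count - b` → b = 27; count = -7
So b = 27

Answer: 27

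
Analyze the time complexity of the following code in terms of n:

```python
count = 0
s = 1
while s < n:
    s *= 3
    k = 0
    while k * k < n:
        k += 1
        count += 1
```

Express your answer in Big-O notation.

Each loop level contributes: log n × √n. Multiplying the contributions gives O(√n log n).

Answer: O(√n log n)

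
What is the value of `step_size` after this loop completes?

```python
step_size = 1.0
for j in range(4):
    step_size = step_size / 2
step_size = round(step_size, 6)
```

Halving LR 4 times: 1 / 2^4
`step_size` takes the values: 1.0 → 0.5 → 0.25 → 0.125 → 0.0625

Answer: 0.0625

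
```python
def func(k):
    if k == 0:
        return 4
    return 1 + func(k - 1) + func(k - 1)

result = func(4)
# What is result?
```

func(k) = 1 + 2·func(k-1), func(0)=4. Closed form: (4+1)·2^4 - 1 = 79.

Answer: 79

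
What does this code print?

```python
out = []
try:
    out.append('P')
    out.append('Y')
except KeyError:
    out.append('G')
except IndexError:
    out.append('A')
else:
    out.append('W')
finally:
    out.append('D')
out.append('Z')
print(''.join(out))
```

Execution trace: 'P' (try body) → 'Y' (try body, no exception) → 'W' (else) → 'D' (finally) → 'Z' (after the try/except). Output: PYWDZ

Answer: PYWDZ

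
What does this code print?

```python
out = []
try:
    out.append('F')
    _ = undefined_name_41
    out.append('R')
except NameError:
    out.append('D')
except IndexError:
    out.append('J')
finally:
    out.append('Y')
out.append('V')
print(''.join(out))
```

Execution trace: 'F' (try body) → 'D' (except NameError) → 'Y' (finally) → 'V' (after the try/except). Output: FDYV

Answer: FDYV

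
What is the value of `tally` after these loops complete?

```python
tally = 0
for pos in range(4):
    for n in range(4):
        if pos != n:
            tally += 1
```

4² - 4 (exclude diagonal)
`tally` takes the values: 0 → 1 → 2 → 3 → 4 → 5 → 6 → 7 → 8 → 9 → 10 → 11 → 12

Answer: 12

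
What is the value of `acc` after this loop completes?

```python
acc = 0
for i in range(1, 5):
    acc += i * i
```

Sum of squares 1² to 4² = 30
`acc` takes the values: 0 → 1 → 5 → 14 → 30

Answer: 30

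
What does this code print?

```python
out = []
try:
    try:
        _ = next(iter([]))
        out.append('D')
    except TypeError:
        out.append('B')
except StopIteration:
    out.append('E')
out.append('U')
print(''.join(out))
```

Execution trace: 'E' (outer except StopIteration) → 'U' (after the try/except). Output: EU

Answer: EU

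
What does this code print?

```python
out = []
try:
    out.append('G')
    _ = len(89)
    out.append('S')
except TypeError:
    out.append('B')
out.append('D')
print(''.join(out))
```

Execution trace: 'G' (try body) → 'B' (except TypeError) → 'D' (after the try/except). Output: GBD

Answer: GBD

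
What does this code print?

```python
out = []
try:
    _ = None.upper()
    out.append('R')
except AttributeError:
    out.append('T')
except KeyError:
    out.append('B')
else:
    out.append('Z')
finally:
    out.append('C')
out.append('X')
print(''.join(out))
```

Execution trace: 'T' (except AttributeError) → 'C' (finally) → 'X' (after the try/except). Output: TCX

Answer: TCX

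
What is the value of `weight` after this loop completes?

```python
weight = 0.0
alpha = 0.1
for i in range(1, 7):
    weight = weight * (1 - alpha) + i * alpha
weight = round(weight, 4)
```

Moving average with lr=0.1
`weight` takes the values: 0.0 → 0.1 → 0.29 → 0.561 → 0.9049 → 1.31441 → 1.782969 → 1.783

Answer: 1.783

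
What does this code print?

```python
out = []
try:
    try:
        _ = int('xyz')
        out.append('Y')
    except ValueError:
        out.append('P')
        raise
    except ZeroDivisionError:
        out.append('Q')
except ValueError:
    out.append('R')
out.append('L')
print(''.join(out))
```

Execution trace: 'P' (inner except ValueError) → 'R' (outer except ValueError) → 'L' (after the try/except). Output: PRL

Answer: PRL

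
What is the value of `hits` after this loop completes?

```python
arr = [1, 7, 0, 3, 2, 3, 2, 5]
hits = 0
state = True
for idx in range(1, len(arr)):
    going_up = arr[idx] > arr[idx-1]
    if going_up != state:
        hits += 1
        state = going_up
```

Count direction changes in [1, 7, 0, 3, 2, 3, 2, 5]
`hits` takes the values: 0 → 1 → 2 → 3 → 4 → 5 → 6

Answer: 6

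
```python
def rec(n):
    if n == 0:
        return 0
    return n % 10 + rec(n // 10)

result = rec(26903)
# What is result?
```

Sum of digits of 26903: 3 + 0 + 9 + 6 + 2 = 20

Answer: 20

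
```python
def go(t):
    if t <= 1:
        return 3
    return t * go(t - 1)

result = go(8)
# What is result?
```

go(8) = 8 * 7 * 6 * 5 * 4 * 3 * 2 * 3 = 120960

Answer: 120960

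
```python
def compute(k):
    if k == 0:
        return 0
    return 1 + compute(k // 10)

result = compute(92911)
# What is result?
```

Count of digits of 92911: 5

Answer: 5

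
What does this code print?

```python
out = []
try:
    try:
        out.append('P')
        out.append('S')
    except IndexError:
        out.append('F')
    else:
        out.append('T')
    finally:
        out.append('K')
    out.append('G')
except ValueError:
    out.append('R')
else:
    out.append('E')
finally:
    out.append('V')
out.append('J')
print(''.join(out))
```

Execution trace: 'P' (inner try body) → 'S' (inner try body, no exception) → 'T' (inner else) → 'K' (inner finally) → 'G' (try body, no exception) → 'E' (else) → 'V' (finally) → 'J' (after the try/except). Output: PSTKGEVJ

Answer: PSTKGEVJ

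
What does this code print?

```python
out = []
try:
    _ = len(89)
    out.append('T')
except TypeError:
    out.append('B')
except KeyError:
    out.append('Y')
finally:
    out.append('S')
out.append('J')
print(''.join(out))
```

Execution trace: 'B' (except TypeError) → 'S' (finally) → 'J' (after the try/except). Output: BSJ

Answer: BSJ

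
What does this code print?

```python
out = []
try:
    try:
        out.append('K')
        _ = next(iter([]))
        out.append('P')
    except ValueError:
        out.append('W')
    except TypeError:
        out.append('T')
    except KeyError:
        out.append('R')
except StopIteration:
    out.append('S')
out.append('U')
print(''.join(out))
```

Execution trace: 'K' (try body) → 'S' (outer except StopIteration) → 'U' (after the try/except). Output: KSU

Answer: KSU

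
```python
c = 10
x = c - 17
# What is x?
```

Trace:
`c = 10` → c = 10
`x = c - 17` → x = -7
So x = -7

Answer: -7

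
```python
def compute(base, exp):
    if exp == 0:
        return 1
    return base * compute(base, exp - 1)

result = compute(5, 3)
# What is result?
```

compute(5, 3) = 5 * 5 * 5 = 125

Answer: 125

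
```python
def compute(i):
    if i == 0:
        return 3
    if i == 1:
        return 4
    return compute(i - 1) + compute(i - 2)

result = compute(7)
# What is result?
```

Build up from base cases: compute(0)=3, compute(1)=4, compute(2)=7, compute(3)=11, compute(4)=18, compute(5)=29, compute(6)=47, ..., compute(7)=76

Answer: 76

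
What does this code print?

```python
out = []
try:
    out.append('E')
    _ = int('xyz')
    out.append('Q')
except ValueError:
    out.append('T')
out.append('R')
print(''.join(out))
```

Execution trace: 'E' (try body) → 'T' (except ValueError) → 'R' (after the try/except). Output: ETR

Answer: ETR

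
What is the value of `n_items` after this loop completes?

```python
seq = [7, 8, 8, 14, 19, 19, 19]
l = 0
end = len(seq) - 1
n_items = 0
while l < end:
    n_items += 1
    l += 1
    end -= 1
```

Iterations until pointers meet (list length 7)
`n_items` takes the values: 0 → 1 → 2 → 3

Answer: 3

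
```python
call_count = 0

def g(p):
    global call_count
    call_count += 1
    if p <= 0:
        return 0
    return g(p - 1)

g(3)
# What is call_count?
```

Linear recursion stepping by 1: 4 calls from p=3 down to ≤0.

Answer: 4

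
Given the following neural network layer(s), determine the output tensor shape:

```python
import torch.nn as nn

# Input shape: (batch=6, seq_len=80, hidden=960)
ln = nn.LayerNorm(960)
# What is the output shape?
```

Input: (6, 80, 960) -> Output: (6, 80, 960)

Answer: (6, 80, 960)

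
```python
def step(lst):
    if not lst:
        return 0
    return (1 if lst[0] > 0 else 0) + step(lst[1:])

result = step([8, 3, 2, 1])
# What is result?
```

Count of positive elements in [8, 3, 2, 1] = 4

Answer: 4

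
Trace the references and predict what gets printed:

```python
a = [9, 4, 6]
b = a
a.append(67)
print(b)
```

Key concept: basic list aliasing.
Step by step:
`a = [9, 4, 6]` → a = [9, 4, 6]
`b = a` → b = [9, 4, 6] (same object as a)
`a.append(67)` → a = [9, 4, 6, 67] (same object as b); b = [9, 4, 6, 67] (same object as a)
`print(b)` → prints [9, 4, 6, 67]

Answer: [9, 4, 6, 67]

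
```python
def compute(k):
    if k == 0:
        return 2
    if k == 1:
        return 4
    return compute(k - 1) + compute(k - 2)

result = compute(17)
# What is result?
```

Build up from base cases: compute(0)=2, compute(1)=4, compute(2)=6, compute(3)=10, compute(4)=16, compute(5)=26, compute(6)=42, ..., compute(17)=8362

Answer: 8362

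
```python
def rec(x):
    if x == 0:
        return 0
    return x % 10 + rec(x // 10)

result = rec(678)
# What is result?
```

Sum of digits of 678: 8 + 7 + 6 = 21

Answer: 21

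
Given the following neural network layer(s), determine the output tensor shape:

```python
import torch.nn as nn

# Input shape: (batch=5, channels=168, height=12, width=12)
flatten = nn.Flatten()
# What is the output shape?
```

Input: (5, 168, 12, 12) -> Output: (5, 24192)

Answer: (5, 24192)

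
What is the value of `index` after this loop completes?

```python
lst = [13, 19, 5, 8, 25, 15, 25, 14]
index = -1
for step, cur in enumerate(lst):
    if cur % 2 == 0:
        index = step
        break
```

First even number index in [13, 19, 5, 8, 25, 15, 25, 14]
`index` takes the values: -1 → 3

Answer: 3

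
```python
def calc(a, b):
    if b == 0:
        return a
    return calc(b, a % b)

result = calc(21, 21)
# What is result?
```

calc(21, 21) -> calc(21, 0) -> 21

Answer: 21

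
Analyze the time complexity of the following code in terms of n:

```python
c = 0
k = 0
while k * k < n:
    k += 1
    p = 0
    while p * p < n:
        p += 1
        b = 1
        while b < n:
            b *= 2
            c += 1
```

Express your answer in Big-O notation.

Each loop level contributes: √n × √n × log n. Multiplying the contributions gives O(n log n).

Answer: O(n log n)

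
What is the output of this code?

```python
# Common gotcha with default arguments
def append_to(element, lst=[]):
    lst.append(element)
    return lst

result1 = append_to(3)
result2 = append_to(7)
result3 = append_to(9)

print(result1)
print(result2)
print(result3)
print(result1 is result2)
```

Key concept: mutable default argument gotcha.
Step by step:
`result1 = append_to(3)` → result1 = [3]
`result2 = append_to(7)` → result1 = [3, 7] (same object as result2); result2 = [3, 7] (same object as result1)
`result3 = append_to(9)` → result1 = [3, 7, 9] (same object as result2, result3); result2 = [3, 7, 9] (same object as result1, result3); result3 = [3, 7, 9] (same object as result1, result2)
`print(result1)` → prints [3, 7, 9]
`print(result2)` → prints [3, 7, 9]
`print(result3)` → prints [3, 7, 9]
`print(result1 is result2)` → prints True

Answer:
[3, 7, 9]
[3, 7, 9]
[3, 7, 9]
True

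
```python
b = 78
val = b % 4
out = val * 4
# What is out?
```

Trace:
`b = 78` → b = 78
`val = b % 4` → val = 2
`out = val * 4` → out = 8
So out = 8

Answer: 8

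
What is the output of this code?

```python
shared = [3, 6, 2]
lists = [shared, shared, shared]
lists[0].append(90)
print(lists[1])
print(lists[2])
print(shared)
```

Key concept: list of same reference.
Step by step:
`shared = [3, 6, 2]` → shared = [3, 6, 2]
`lists = [shared, shared, shared]` → lists = [[3, 6, 2], [3, 6, 2], [3, 6, 2]]
`lists[0].append(90)` → shared = [3, 6, 2, 90]; lists = [[3, 6, 2, 90], [3, 6, 2, 90], [3, 6, 2, 90]]
`print(lists[1])` → prints [3, 6, 2, 90]
`print(lists[2])` → prints [3, 6, 2, 90]
`print(shared)` → prints [3, 6, 2, 90]

Answer:
[3, 6, 2, 90]
[3, 6, 2, 90]
[3, 6, 2, 90]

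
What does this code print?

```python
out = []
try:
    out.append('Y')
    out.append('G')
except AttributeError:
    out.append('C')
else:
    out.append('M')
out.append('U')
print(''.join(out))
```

Execution trace: 'Y' (try body) → 'G' (try body, no exception) → 'M' (else) → 'U' (after the try/except). Output: YGMU

Answer: YGMU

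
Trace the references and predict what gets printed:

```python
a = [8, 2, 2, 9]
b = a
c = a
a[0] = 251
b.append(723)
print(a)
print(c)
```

Key concept: multiple aliases.
Step by step:
`a = [8, 2, 2, 9]` → a = [8, 2, 2, 9]
`b = a` → b = [8, 2, 2, 9] (same object as a)
`c = a` → c = [8, 2, 2, 9] (same object as a, b)
`a[0] = 251` → a = [251, 2, 2, 9] (same object as b, c); b = [251, 2, 2, 9] (same object as a, c); c = [251, 2, 2, 9] (same object as a, b)
`b.append(723)` → a = [251, 2, 2, 9, 723] (same object as b, c); b = [251, 2, 2, 9, 723] (same object as a, c); c = [251, 2, 2, 9, 723] (same object as a, b)
`print(a)` → prints [251, 2, 2, 9, 723]
`print(c)` → prints [251, 2, 2, 9, 723]

Answer:
[251, 2, 2, 9, 723]
[251, 2, 2, 9, 723]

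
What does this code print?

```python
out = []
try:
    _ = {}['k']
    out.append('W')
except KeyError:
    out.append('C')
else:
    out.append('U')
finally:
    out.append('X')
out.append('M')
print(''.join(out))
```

Execution trace: 'C' (except KeyError) → 'X' (finally) → 'M' (after the try/except). Output: CXM

Answer: CXM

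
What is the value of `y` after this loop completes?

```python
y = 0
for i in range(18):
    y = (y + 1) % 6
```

Increment mod 6, 18 times = 0
`y` takes the values: 0 → 1 → 2 → 3 → 4 → 5 → 0 → 1 → 2 → 3 → 4 → 5 → 0 → 1 → 2 → 3 → 4 → 5 → 0

Answer: 0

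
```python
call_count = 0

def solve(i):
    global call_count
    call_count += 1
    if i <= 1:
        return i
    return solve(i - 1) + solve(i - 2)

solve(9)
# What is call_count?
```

Calls(i) = 1 + Calls(i-1) + Calls(i-2); Calls(0)=Calls(1)=1. For i=9 this gives 109.

Answer: 109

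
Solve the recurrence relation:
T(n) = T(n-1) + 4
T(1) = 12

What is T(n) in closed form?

Unrolling: T(n) = T(1) + 4·(n-1) = 12 + 4(n-1) = 4n + 8.

Answer: T(n) = 4n + 8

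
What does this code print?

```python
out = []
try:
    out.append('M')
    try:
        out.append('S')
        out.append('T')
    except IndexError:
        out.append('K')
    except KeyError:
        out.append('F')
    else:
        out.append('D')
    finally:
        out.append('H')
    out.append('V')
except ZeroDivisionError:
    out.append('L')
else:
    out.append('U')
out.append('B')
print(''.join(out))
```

Execution trace: 'M' (try body) → 'S' (inner try body) → 'T' (inner try body, no exception) → 'D' (inner else) → 'H' (inner finally) → 'V' (try body, no exception) → 'U' (else) → 'B' (after the try/except). Output: MSTDHVUB

Answer: MSTDHVUB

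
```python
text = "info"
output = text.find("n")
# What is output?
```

Trace:
`text = "info"` → text = 'info'
`output = text.find("n")` → output = 1
So output = 1

Answer: 1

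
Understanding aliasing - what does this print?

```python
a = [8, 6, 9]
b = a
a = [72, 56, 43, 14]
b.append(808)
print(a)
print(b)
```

Key concept: rebinding vs mutation: a is rebound to a new list, b still points at the original.
Step by step:
`a = [8, 6, 9]` → a = [8, 6, 9]
`b = a` → b = [8, 6, 9] (same object as a)
`a = [72, 56, 43, 14]` → a = [72, 56, 43, 14]
`b.append(808)` → b = [8, 6, 9, 808]
`print(a)` → prints [72, 56, 43, 14]
`print(b)` → prints [8, 6, 9, 808]

Answer:
[72, 56, 43, 14]
[8, 6, 9, 808]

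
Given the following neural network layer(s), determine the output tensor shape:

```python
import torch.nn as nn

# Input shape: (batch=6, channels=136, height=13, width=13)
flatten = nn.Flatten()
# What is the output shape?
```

Input: (6, 136, 13, 13) -> Output: (6, 22984)

Answer: (6, 22984)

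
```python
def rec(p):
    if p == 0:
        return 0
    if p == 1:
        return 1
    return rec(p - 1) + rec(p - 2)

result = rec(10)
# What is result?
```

Build up from base cases: rec(0)=0, rec(1)=1, rec(2)=1, rec(3)=2, rec(4)=3, rec(5)=5, rec(6)=8, ..., rec(10)=55

Answer: 55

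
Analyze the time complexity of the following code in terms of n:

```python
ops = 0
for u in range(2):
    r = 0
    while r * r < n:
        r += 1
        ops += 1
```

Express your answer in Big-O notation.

Each loop level contributes: 1 × √n. Multiplying the contributions gives O(√n).

Answer: O(√n)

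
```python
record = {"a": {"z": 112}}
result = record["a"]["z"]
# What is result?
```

Trace:
`record = {"a": {"z": 112}}` → record = {'a': {'z': 112}}
`result = record["a"]["z"]` → result = 112
So result = 112

Answer: 112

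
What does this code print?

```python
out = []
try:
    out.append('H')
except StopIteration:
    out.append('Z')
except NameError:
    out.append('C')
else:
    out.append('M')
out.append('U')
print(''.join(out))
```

Execution trace: 'H' (try body, no exception) → 'M' (else) → 'U' (after the try/except). Output: HMU

Answer: HMU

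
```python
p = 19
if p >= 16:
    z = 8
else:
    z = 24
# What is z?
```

Trace:
`p = 19` → p = 19
`if p >= 16: ...` → p >= 16 is True → z = 8
So z = 8

Answer: 8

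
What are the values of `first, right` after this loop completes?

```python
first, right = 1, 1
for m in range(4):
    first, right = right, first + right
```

Fibonacci: after 4 iterations
`first, right` takes the values: (1, 1) → (1, 2) → (2, 3) → (3, 5) → (5, 8)

Answer: 5, 8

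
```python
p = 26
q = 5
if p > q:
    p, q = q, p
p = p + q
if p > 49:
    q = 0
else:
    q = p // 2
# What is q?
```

Trace:
`p = 26` → p = 26
`q = 5` → q = 5
`if p > q: ...` → p > q is True → p = 5; q = 26
`p = p + q` → p = 31
`if p > 49: ...` → p > 49 is False, take else branch → q = 15
So q = 15

Answer: 15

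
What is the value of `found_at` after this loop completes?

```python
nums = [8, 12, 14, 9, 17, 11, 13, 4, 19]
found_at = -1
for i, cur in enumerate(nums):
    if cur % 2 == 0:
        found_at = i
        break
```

First even number index in [8, 12, 14, 9, 17, 11, 13, 4, 19]
`found_at` takes the values: -1 → 0

Answer: 0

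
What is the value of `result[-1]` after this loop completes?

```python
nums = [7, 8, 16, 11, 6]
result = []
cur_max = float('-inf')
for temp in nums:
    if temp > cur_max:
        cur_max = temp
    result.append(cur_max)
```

Running max ends at 16
`result` takes the values: [] → [7] → [7, 8] → [7, 8, 16] → [7, 8, 16, 16] → [7, 8, 16, 16, 16]
So `result[-1]` = 16

Answer: 16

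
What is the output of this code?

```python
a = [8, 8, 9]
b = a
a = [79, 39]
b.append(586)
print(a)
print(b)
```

Key concept: rebinding vs mutation: a is rebound to a new list, b still points at the original.
Step by step:
`a = [8, 8, 9]` → a = [8, 8, 9]
`b = a` → b = [8, 8, 9] (same object as a)
`a = [79, 39]` → a = [79, 39]
`b.append(586)` → b = [8, 8, 9, 586]
`print(a)` → prints [79, 39]
`print(b)` → prints [8, 8, 9, 586]

Answer:
[79, 39]
[8, 8, 9, 586]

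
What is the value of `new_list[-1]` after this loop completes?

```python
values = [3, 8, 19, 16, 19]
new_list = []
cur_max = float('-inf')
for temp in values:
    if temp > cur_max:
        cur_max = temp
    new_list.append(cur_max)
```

Running max ends at 19
`new_list` takes the values: [] → [3] → [3, 8] → [3, 8, 19] → [3, 8, 19, 19] → [3, 8, 19, 19, 19]
So `new_list[-1]` = 19

Answer: 19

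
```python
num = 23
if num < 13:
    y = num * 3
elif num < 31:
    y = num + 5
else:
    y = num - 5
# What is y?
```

Trace:
`num = 23` → num = 23
`if num < 13: ...` → num < 13 is False, num < 31 is True → y = 28
So y = 28

Answer: 28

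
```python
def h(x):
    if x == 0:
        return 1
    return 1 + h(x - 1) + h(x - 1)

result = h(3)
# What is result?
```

h(x) = 1 + 2·h(x-1), h(0)=1. Closed form: (1+1)·2^3 - 1 = 15.

Answer: 15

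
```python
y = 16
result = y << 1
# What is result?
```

Trace:
`y = 16` → y = 16
`result = y << 1` → result = 32
So result = 32

Answer: 32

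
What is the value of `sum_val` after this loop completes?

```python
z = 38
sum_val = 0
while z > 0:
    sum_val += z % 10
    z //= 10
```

Sum digits of 38
`sum_val` takes the values: 0 → 8 → 11

Answer: 11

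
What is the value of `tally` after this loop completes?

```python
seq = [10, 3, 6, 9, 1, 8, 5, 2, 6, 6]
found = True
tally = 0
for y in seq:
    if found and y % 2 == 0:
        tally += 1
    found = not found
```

Count even values at even positions
`tally` takes the values: 0 → 1 → 2 → 3

Answer: 3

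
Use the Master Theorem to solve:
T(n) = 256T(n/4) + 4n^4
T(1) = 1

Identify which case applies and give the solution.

a=256, b=4, f(n)=4n^4. log_4(256) = 4. Since c=4 = 4, Case 2 applies: T(n) = Θ(n^log_b(a) · log n) = O(n^4 log n).

Answer: O(n^4 log n) - Case 2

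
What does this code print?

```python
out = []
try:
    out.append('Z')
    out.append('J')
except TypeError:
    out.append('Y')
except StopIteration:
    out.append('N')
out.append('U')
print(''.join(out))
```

Execution trace: 'Z' (try body) → 'J' (try body, no exception) → 'U' (after the try/except). Output: ZJU

Answer: ZJU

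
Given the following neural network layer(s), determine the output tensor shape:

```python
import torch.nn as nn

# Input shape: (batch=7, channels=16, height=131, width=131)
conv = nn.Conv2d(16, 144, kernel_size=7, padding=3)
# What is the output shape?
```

Input: (7, 16, 131, 131) -> Output: (7, 144, 131, 131)

Answer: (7, 144, 131, 131)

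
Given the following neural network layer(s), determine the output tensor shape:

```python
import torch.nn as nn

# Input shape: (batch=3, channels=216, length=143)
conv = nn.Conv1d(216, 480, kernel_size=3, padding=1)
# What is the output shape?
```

Input: (3, 216, 143) -> Output: (3, 480, 143)

Answer: (3, 480, 143)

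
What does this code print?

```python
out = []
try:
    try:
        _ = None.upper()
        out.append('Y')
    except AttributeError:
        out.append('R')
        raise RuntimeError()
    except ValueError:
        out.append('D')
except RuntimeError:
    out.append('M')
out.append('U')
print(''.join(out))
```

Execution trace: 'R' (inner except AttributeError) → 'M' (outer except RuntimeError) → 'U' (after the try/except). Output: RMU

Answer: RMU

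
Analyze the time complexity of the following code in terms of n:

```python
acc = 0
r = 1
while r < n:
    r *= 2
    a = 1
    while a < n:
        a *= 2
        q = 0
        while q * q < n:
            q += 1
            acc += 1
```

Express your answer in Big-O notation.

Each loop level contributes: log n × log n × √n. Multiplying the contributions gives O(√n log² n).

Answer: O(√n log² n)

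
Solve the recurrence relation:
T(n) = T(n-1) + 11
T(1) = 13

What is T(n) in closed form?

Unrolling: T(n) = T(1) + 11·(n-1) = 13 + 11(n-1) = 11n + 2.

Answer: T(n) = 11n + 2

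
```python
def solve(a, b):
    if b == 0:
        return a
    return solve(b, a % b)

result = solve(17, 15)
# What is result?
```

solve(17, 15) -> solve(15, 2) -> solve(2, 1) -> solve(1, 0) -> 1

Answer: 1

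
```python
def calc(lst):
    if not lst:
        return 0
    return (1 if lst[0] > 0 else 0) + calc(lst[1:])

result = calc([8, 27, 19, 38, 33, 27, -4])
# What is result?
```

Count of positive elements in [8, 27, 19, 38, 33, 27, -4] = 6

Answer: 6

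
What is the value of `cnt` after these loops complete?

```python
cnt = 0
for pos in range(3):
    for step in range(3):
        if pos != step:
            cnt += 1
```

3² - 3 (exclude diagonal)
`cnt` takes the values: 0 → 1 → 2 → 3 → 4 → 5 → 6

Answer: 6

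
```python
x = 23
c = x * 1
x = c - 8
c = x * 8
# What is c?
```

Trace:
`x = 23` → x = 23
`c = x * 1` → c = 23
`x = c - 8` → x = 15
`c = x * 8` → c = 120
So c = 120

Answer: 120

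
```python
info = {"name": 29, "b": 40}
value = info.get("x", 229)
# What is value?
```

Trace:
`info = {"name": 29, "b": 40}` → info = {'name': 29, 'b': 40}
`value = info.get("x", 229)` → value = 229
So value = 229

Answer: 229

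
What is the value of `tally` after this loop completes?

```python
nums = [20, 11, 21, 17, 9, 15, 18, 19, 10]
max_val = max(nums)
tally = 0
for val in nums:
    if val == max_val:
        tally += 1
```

Count of max value 21 in [20, 11, 21, 17, 9, 15, 18, 19, 10]
`tally` takes the values: 0 → 1

Answer: 1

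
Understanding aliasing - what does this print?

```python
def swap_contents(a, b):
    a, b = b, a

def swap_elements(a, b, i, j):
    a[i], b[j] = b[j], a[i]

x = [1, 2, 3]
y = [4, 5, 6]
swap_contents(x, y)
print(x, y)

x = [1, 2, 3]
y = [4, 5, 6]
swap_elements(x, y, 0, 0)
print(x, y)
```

Key concept: parameter rebinding vs mutation.
Step by step:
`x = [1, 2, 3]` → x = [1, 2, 3]
`y = [4, 5, 6]` → y = [4, 5, 6]
`swap_contents(x, y)` → no visible change to tracked variables
`print(x, y)` → prints [1, 2, 3] [4, 5, 6]
`x = [1, 2, 3]` → x = [1, 2, 3]
`y = [4, 5, 6]` → y = [4, 5, 6]
`swap_elements(x, y, 0, 0)` → x = [4, 2, 3]; y = [1, 5, 6]
`print(x, y)` → prints [4, 2, 3] [1, 5, 6]

Answer:
[1, 2, 3] [4, 5, 6]
[4, 2, 3] [1, 5, 6]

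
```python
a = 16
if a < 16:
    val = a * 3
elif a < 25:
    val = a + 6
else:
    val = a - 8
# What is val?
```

Trace:
`a = 16` → a = 16
`if a < 16: ...` → a < 16 is False, a < 25 is True → val = 22
So val = 22

Answer: 22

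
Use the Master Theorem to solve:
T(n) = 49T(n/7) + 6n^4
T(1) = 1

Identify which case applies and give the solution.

a=49, b=7, f(n)=6n^4. log_7(49) = 2. Since c=4 > 2 and the regularity condition holds (49(n/7)^4 = (49/7^4)n^4 with 49/7^4 < 1), Case 3 applies: T(n) = Θ(f(n)) = O(n^4).

Answer: O(n^4) - Case 3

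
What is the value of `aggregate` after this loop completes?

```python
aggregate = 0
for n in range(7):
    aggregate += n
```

Sum of 0 to 6 = 21
`aggregate` takes the values: 0 → 1 → 3 → 6 → 10 → 15 → 21

Answer: 21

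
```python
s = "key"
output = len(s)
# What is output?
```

Trace:
`s = "key"` → s = 'key'
`output = len(s)` → output = 3
So output = 3

Answer: 3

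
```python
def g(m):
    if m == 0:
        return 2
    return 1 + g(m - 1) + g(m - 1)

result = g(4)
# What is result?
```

g(m) = 1 + 2·g(m-1), g(0)=2. Closed form: (2+1)·2^4 - 1 = 47.

Answer: 47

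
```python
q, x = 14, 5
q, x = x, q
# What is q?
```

Trace:
`q, x = 14, 5` → q = 14; x = 5
`q, x = x, q` → q = 5; x = 14
So q = 5

Answer: 5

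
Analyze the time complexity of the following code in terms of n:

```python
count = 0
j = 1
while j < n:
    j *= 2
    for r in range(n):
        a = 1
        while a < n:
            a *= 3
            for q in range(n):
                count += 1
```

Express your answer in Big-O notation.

Each loop level contributes: log n × n × log n × n. Multiplying the contributions gives O(n^2 log² n).

Answer: O(n^2 log² n)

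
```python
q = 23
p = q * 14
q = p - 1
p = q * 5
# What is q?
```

Trace:
`q = 23` → q = 23
`p = q * 14` → p = 322
`q = p - 1` → q = 321
`p = q * 5` → p = 1605
So q = 321

Answer: 321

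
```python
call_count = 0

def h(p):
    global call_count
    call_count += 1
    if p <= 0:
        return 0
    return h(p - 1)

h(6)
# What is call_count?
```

Linear recursion stepping by 1: 7 calls from p=6 down to ≤0.

Answer: 7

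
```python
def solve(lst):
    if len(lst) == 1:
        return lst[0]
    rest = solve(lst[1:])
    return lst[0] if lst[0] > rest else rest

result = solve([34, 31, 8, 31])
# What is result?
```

Recursive max over [34, 31, 8, 31] = 34

Answer: 34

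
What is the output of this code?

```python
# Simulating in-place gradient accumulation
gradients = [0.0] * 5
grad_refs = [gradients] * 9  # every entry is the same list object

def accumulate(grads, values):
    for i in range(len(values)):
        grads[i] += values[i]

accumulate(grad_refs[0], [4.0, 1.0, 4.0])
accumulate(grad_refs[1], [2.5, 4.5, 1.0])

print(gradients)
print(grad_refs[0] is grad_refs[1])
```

Key concept: gradient accumulation aliasing.
Step by step:
`gradients = [0.0] * 5` → gradients = [0.0, 0.0, 0.0, 0.0, 0.0]
`grad_refs = [gradients] * 9` → grad_refs = [[0.0, 0.0, 0.0, 0.0, 0.0], [0.0, 0.0, 0.0, 0.0, 0.0], [0.0, 0.0, 0.0, 0.0, 0.0], [0.0, 0.0, 0.0, 0.0, 0.0], [0.0, 0.0, 0.0, 0.0, 0.0], [0.0, 0.0, 0.0, 0.0, 0.0], [0.0, 0.0, 0.0, 0.0, 0.0], [0.0, 0.0, 0.0, 0.0, 0.0], [0.0, 0.0, 0.0, 0.0, 0.0]]
`accumulate(grad_refs[0], [4.0, 1.0, 4.0])` → gradients = [4.0, 1.0, 4.0, 0.0, 0.0]; grad_refs = [[4.0, 1.0, 4.0, 0.0, 0.0], [4.0, 1.0, 4.0, 0.0, 0.0], [4.0, 1.0, 4.0, 0.0, 0.0], [4.0, 1.0, 4.0, 0.0, 0.0], [4.0, 1.0, 4.0, 0.0, 0.0], [4.0, 1.0, 4.0, 0.0, 0.0], [4.0, 1.0, 4.0, 0.0, 0.0], [4.0, 1.0, 4.0, 0.0, 0.0], [4.0, 1.0, 4.0, 0.0, 0.0]]
`accumulate(grad_refs[1], [2.5, 4.5, 1.0])` → gradients = [6.5, 5.5, 5.0, 0.0, 0.0]; grad_refs = [[6.5, 5.5, 5.0, 0.0, 0.0], [6.5, 5.5, 5.0, 0.0, 0.0], [6.5, 5.5, 5.0, 0.0, 0.0], [6.5, 5.5, 5.0, 0.0, 0.0], [6.5, 5.5, 5.0, 0.0, 0.0], [6.5, 5.5, 5.0, 0.0, 0.0], [6.5, 5.5, 5.0, 0.0, 0.0], [6.5, 5.5, 5.0, 0.0, 0.0], [6.5, 5.5, 5.0, 0.0, 0.0]]
`print(gradients)` → prints [6.5, 5.5, 5.0, 0.0, 0.0]
`print(grad_refs[0] is grad_refs[1])` → prints True

Answer:
[6.5, 5.5, 5.0, 0.0, 0.0]
True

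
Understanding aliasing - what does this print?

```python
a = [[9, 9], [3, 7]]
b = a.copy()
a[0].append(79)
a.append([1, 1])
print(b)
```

Key concept: shallow copy with nested lists.
Step by step:
`a = [[9, 9], [3, 7]]` → a = [[9, 9], [3, 7]]
`b = a.copy()` → b = [[9, 9], [3, 7]]
`a[0].append(79)` → a = [[9, 9, 79], [3, 7]]; b = [[9, 9, 79], [3, 7]]
`a.append([1, 1])` → a = [[9, 9, 79], [3, 7], [1, 1]]
`print(b)` → prints [[9, 9, 79], [3, 7]]

Answer: [[9, 9, 79], [3, 7]]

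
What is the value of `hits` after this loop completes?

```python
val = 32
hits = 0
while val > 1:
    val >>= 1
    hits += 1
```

Count right shifts until 1
`hits` takes the values: 0 → 1 → 2 → 3 → 4 → 5

Answer: 5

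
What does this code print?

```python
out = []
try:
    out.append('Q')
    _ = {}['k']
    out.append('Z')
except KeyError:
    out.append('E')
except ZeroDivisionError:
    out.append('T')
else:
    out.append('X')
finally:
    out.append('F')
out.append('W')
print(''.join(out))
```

Execution trace: 'Q' (try body) → 'E' (except KeyError) → 'F' (finally) → 'W' (after the try/except). Output: QEFW

Answer: QEFW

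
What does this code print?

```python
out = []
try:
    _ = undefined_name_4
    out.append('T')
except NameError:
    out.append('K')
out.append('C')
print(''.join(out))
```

Execution trace: 'K' (except NameError) → 'C' (after the try/except). Output: KC

Answer: KC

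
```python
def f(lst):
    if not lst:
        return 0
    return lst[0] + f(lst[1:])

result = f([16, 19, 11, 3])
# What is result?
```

16 + 19 + 11 + 3 + 0 = 49

Answer: 49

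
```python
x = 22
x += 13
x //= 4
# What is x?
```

Trace:
`x = 22` → x = 22
`x += 13` → x = 35
`x //= 4` → x = 8
So x = 8

Answer: 8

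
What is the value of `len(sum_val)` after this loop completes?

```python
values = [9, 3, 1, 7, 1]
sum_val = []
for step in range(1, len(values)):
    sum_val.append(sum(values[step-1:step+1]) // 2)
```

Number of 2-element averages
`sum_val` takes the values: [] → [6] → [6, 2] → [6, 2, 4] → [6, 2, 4, 4]
So `len(sum_val)` = 4

Answer: 4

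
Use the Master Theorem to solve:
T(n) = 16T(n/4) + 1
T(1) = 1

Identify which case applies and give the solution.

a=16, b=4, f(n)=1. log_4(16) = 2. Since c=0 < 2, Case 1 applies: T(n) = Θ(n^log_b(a)) = O(n^2).

Answer: O(n^2) - Case 1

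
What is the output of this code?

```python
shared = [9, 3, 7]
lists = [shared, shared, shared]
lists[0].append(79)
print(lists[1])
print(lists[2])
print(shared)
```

Key concept: list of same reference.
Step by step:
`shared = [9, 3, 7]` → shared = [9, 3, 7]
`lists = [shared, shared, shared]` → lists = [[9, 3, 7], [9, 3, 7], [9, 3, 7]]
`lists[0].append(79)` → shared = [9, 3, 7, 79]; lists = [[9, 3, 7, 79], [9, 3, 7, 79], [9, 3, 7, 79]]
`print(lists[1])` → prints [9, 3, 7, 79]
`print(lists[2])` → prints [9, 3, 7, 79]
`print(shared)` → prints [9, 3, 7, 79]

Answer:
[9, 3, 7, 79]
[9, 3, 7, 79]
[9, 3, 7, 79]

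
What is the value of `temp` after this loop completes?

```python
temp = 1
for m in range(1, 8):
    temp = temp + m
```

Start at 1, add 1 through 7
`temp` takes the values: 1 → 2 → 4 → 7 → 11 → 16 → 22 → 29

Answer: 29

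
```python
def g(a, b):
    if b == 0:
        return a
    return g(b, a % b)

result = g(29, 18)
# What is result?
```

g(29, 18) -> g(18, 11) -> g(11, 7) -> g(7, 4) -> g(4, 3) -> g(3, 1) -> g(1, 0) -> 1

Answer: 1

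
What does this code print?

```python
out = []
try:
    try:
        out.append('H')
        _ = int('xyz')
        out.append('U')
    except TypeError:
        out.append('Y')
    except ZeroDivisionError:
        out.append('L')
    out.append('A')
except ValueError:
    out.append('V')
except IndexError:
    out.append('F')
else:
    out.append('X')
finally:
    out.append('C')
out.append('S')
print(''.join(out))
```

Execution trace: 'H' (inner try body) → 'V' (except ValueError) → 'C' (finally) → 'S' (after the try/except). Output: HVCS

Answer: HVCS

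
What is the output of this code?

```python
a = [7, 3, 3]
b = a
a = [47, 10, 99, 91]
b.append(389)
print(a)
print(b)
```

Key concept: rebinding vs mutation: a is rebound to a new list, b still points at the original.
Step by step:
`a = [7, 3, 3]` → a = [7, 3, 3]
`b = a` → b = [7, 3, 3] (same object as a)
`a = [47, 10, 99, 91]` → a = [47, 10, 99, 91]
`b.append(389)` → b = [7, 3, 3, 389]
`print(a)` → prints [47, 10, 99, 91]
`print(b)` → prints [7, 3, 3, 389]

Answer:
[47, 10, 99, 91]
[7, 3, 3, 389]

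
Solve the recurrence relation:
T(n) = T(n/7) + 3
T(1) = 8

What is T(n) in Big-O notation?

Each step divides n by 7 and adds 3. After log_7(n) steps we reach T(1)=8. So T(n) = 3·log_7(n) + 8 = O(log n).

Answer: O(log n)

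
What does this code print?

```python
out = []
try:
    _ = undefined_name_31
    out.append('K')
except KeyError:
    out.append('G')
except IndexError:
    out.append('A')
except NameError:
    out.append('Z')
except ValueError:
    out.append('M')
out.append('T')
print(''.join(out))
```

Execution trace: 'Z' (except NameError) → 'T' (after the try/except). Output: ZT

Answer: ZT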